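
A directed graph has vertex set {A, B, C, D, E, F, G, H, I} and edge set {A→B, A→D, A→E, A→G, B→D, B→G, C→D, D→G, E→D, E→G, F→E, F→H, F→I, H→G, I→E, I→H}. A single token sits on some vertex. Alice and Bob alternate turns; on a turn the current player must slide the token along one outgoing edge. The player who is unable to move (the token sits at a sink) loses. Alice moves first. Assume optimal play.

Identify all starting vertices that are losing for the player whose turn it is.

Build the W/L table. Terminal = L. A non-terminal position is W if it has a move to some L; otherwise it is L.
Every edge goes from a vertex to one that appears earlier in the order G, H, D, E, B, I, C, F, A, so processing vertices in that order labels each vertex after all of its successors.
G: no outgoing edge → L
H: reaches L-position G → W
D: reaches L-position G → W
E: reaches L-position G → W
B: reaches L-position G → W
I: only reaches E(W), H(W), all W → L
C: only reaches D(W), which is W → L
F: reaches L-position I → W
A: reaches L-position G → W
The losing starting vertices are exactly the entries labelled L in this table (3 of them).

C, G, I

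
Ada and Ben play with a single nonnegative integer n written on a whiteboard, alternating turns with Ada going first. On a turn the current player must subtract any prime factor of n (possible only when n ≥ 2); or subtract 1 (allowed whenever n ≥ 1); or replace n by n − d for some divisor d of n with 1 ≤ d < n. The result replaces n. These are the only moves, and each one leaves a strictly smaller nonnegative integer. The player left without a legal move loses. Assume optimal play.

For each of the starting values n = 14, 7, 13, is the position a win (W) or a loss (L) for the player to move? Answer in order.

14: L, 7: W, 13: W

Work bottom-up. With no move the player to move loses. Otherwise the position is W if at least one move leads to an L position for the opponent, and L if every move leads to a W.
n=0: no move → L
n=1: W (go to 0, an L position)
n=2: W (go to 0, an L position)
n=3: W (go to 0, an L position)
n=4: L (options 2(W), 3(W) are all W)
n=5: W (go to 0, an L position)
n=6: W (go to 4, an L position)
n=7: W (go to 0, an L position)
n=8: W (go to 4, an L position)
n=9: L (options 6(W), 8(W) are all W)
n=10: W (go to 9, an L position)
n=11: W (go to 0, an L position)
n=12: W (go to 9, an L position)
n=13: W (go to 0, an L position)
n=14: L (options 7(W), 12(W), 13(W) are all W)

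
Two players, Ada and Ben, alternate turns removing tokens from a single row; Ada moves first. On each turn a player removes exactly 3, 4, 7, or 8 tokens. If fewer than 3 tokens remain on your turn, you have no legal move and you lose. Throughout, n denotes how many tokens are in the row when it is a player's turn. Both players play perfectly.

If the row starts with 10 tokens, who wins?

Ada wins.

Classify positions by backward induction: terminal positions (no move available) are L. From any other position, the mover wins iff some move reaches an L.
n=0: no move → L
n=1: no move → L
n=2: no move → L
n=3: →0(L), so W
n=4: →1(L), so W
n=5: →2(L), so W
n=6: →2(L), so W
n=7: →0(L), so W
n=8: →1(L), so W
n=9: →2(L), so W
n=10: →2(L), so W
The starting position 10 is W: Ada should remove 8, leaving 2, handing over an L position.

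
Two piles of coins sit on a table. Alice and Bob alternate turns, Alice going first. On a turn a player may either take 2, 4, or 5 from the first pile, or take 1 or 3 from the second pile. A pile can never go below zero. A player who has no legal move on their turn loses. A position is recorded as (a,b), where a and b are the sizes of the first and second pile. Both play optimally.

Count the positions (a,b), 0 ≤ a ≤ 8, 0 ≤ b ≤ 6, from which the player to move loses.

Build the W/L table. Terminal = L. A non-terminal position is W if it has a move to some L; otherwise it is L.
Every move lowers a or b (never raises either), so fill the grid row by row in increasing a, and left to right within a row: each cell's successors are then already labelled.
      b=0  b=1  b=2  b=3  b=4  b=5  b=6
a=0:    L    W    L    W    L    W    L
a=1:    L    W    L    W    L    W    L
a=2:    W    L    W    L    W    L    W
a=3:    W    L    W    L    W    L    W
a=4:    W    W    W    W    W    W    W
a=5:    W    W    W    W    W    W    W
a=6:    W    W    W    W    W    W    W
a=7:    L    W    L    W    L    W    L
a=8:    L    W    L    W    L    W    L
Cells with no legal move (terminal, hence L): (0,0), (1,0).
The remaining L cells, each justified by listing all of its moves:
(0,2): →(0,1)(W) only, which is W, so L
(0,4): →(0,3)(W), (0,1)(W) — all W, so L
(0,6): →(0,5)(W), (0,3)(W) — all W, so L
(1,2): →(1,1)(W) only, which is W, so L
(1,4): →(1,3)(W), (1,1)(W) — all W, so L
(1,6): →(1,5)(W), (1,3)(W) — all W, so L
(2,1): →(0,1)(W), (2,0)(W) — all W, so L
(2,3): →(0,3)(W), (2,2)(W), (2,0)(W) — all W, so L
(2,5): →(0,5)(W), (2,4)(W), (2,2)(W) — all W, so L
(3,1): →(1,1)(W), (3,0)(W) — all W, so L
(3,3): →(1,3)(W), (3,2)(W), (3,0)(W) — all W, so L
(3,5): →(1,5)(W), (3,4)(W), (3,2)(W) — all W, so L
(7,0): →(5,0)(W), (3,0)(W), (2,0)(W) — all W, so L
(7,2): →(5,2)(W), (3,2)(W), (2,2)(W), (7,1)(W) — all W, so L
(7,4): →(5,4)(W), (3,4)(W), (2,4)(W), (7,3)(W), (7,1)(W) — all W, so L
(7,6): →(5,6)(W), (3,6)(W), (2,6)(W), (7,5)(W), (7,3)(W) — all W, so L
(8,0): →(6,0)(W), (4,0)(W), (3,0)(W) — all W, so L
(8,2): →(6,2)(W), (4,2)(W), (3,2)(W), (8,1)(W) — all W, so L
(8,4): →(6,4)(W), (4,4)(W), (3,4)(W), (8,3)(W), (8,1)(W) — all W, so L
(8,6): →(6,6)(W), (4,6)(W), (3,6)(W), (8,5)(W), (8,3)(W) — all W, so L
Every other cell has at least one move into one of the L cells above, so it is W.
L cells per row: a=0: 4, a=1: 4, a=2: 3, a=3: 3, a=4: 0, a=5: 0, a=6: 0, a=7: 4, a=8: 4; total 22.

22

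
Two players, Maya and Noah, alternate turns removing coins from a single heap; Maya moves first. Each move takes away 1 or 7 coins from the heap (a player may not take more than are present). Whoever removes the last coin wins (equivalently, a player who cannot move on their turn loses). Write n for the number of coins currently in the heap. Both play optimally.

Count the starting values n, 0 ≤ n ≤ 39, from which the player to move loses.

20

Build the W/L table. Terminal = L. A non-terminal position is W if it has a move to some L; otherwise it is L.
n=0: no move → L
n=1: reaches L-position 0 → W
n=2: only reaches 1(W), which is W → L
n=3: reaches L-position 2 → W
n=4: only reaches 3(W), which is W → L
n=5: reaches L-position 4 → W
n=6: only reaches 5(W), which is W → L
n=7: reaches L-position 6 → W
n=8: only reaches 7(W), 1(W), all W → L
n=9: reaches L-position 8 → W
n=10: only reaches 9(W), 3(W), all W → L
n=11: reaches L-position 10 → W
n=12: only reaches 11(W), 5(W), all W → L
n=13: reaches L-position 12 → W
n=14: only reaches 13(W), 7(W), all W → L
n=15: reaches L-position 14 → W
n=16: only reaches 15(W), 9(W), all W → L
n=17: reaches L-position 16 → W
n=18: only reaches 17(W), 11(W), all W → L
n=19: reaches L-position 18 → W
n=20: only reaches 19(W), 13(W), all W → L
n=21: reaches L-position 20 → W
n=22: only reaches 21(W), 15(W), all W → L
n=23: reaches L-position 22 → W
n=24: only reaches 23(W), 17(W), all W → L
n=25: reaches L-position 24 → W
n=26: only reaches 25(W), 19(W), all W → L
n=27: reaches L-position 26 → W
n=28: only reaches 27(W), 21(W), all W → L
n=29: reaches L-position 28 → W
n=30: only reaches 29(W), 23(W), all W → L
n=31: reaches L-position 30 → W
n=32: only reaches 31(W), 25(W), all W → L
n=33: reaches L-position 32 → W
n=34: only reaches 33(W), 27(W), all W → L
n=35: reaches L-position 34 → W
n=36: only reaches 35(W), 29(W), all W → L
n=37: reaches L-position 36 → W
n=38: only reaches 37(W), 31(W), all W → L
n=39: reaches L-position 38 → W
L entries with 0 ≤ n ≤ 39: n = 0, 2, 4, 6, 8, 10, 12, 14, 16, 18, 20, 22, 24, 26, 28, 30, 32, 34, 36, 38; that makes 20.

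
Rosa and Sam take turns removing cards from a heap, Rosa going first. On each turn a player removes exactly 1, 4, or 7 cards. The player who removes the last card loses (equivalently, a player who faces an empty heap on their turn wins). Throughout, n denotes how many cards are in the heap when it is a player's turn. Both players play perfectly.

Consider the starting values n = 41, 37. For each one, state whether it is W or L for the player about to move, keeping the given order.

Build the W/L table. Terminal = W. A non-terminal position is W if it has a move to some L; otherwise it is L.
n=0: no move; the opponent has just taken the last card and therefore loses → W
n=1: the only move is to 0(W), a W ⇒ L
n=2: can move to 1, which is L ⇒ W
n=3: the only move is to 2(W), a W ⇒ L
n=4: can move to 3, which is L ⇒ W
n=5: can move to 1, which is L ⇒ W
n=6: moves to 5(W), 2(W); every one is W ⇒ L
n=7: can move to 6, which is L ⇒ W
n=8: can move to 1, which is L ⇒ W
n=9: moves to 8(W), 5(W), 2(W); every one is W ⇒ L
n=10: can move to 9, which is L ⇒ W
n=11: moves to 10(W), 7(W), 4(W); every one is W ⇒ L
n=12: can move to 11, which is L ⇒ W
n=13: can move to 9, which is L ⇒ W
n=14: moves to 13(W), 10(W), 7(W); every one is W ⇒ L
n=15: can move to 14, which is L ⇒ W
n=16: can move to 9, which is L ⇒ W
n=17: moves to 16(W), 13(W), 10(W); every one is W ⇒ L
n=18: can move to 17, which is L ⇒ W
n=19: moves to 18(W), 15(W), 12(W); every one is W ⇒ L
n=20: can move to 19, which is L ⇒ W
n=21: can move to 17, which is L ⇒ W
n=22: moves to 21(W), 18(W), 15(W); every one is W ⇒ L
n=23: can move to 22, which is L ⇒ W
n=24: can move to 17, which is L ⇒ W
n=25: moves to 24(W), 21(W), 18(W); every one is W ⇒ L
n=26: can move to 25, which is L ⇒ W
n=27: moves to 26(W), 23(W), 20(W); every one is W ⇒ L
n=28: can move to 27, which is L ⇒ W
n=29: can move to 25, which is L ⇒ W
n=30: moves to 29(W), 26(W), 23(W); every one is W ⇒ L
n=31: can move to 30, which is L ⇒ W
n=32: can move to 25, which is L ⇒ W
n=33: moves to 32(W), 29(W), 26(W); every one is W ⇒ L
n=34: can move to 33, which is L ⇒ W
n=35: moves to 34(W), 31(W), 28(W); every one is W ⇒ L
n=36: can move to 35, which is L ⇒ W
n=37: can move to 33, which is L ⇒ W
n=38: moves to 37(W), 34(W), 31(W); every one is W ⇒ L
n=39: can move to 38, which is L ⇒ W
n=40: can move to 33, which is L ⇒ W
n=41: moves to 40(W), 37(W), 34(W); every one is W ⇒ L

41: L, 37: W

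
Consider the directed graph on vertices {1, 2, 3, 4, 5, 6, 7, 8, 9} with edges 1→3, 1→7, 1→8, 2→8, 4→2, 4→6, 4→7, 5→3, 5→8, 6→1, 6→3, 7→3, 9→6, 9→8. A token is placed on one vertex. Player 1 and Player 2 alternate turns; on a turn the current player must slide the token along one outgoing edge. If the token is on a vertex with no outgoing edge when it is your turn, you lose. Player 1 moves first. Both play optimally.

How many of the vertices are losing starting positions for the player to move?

3

Label each position W (a win for the player to move) or L (a loss). A position with no legal move is L; any other position is W exactly when some move reaches an L, and L when every move reaches a W.
Every edge goes from a vertex to one that appears earlier in the order 8, 3, 7, 1, 5, 6, 9, 2, 4, so processing vertices in that order labels each vertex after all of its successors.
8: no outgoing edge → L
3: no outgoing edge → L
7: →3(L), so W
1: →3(L), so W
5: →3(L), so W
6: →3(L), so W
9: →8(L), so W
2: →8(L), so W
4: →2(W), 6(W), 7(W) — all W, so L
The L vertices are 3, 4, 8; that is 3 in all.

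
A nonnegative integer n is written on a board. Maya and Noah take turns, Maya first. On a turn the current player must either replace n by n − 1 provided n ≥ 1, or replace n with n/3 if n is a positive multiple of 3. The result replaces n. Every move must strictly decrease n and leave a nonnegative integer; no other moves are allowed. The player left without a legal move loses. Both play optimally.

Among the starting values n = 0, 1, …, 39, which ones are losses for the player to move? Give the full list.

0, 2, 4, 7, 9, 11, 13, 15, 17, 19, 22, 24, 26, 28, 30, 32, 34, 36, 38

Build the W/L table. Terminal = L. A non-terminal position is W if it has a move to some L; otherwise it is L.
n=0: no move → L
n=1: reaches L-position 0 → W
n=2: only reaches 1(W), which is W → L
n=3: reaches L-position 2 → W
n=4: only reaches 3(W), which is W → L
n=5: reaches L-position 4 → W
n=6: reaches L-position 2 → W
n=7: only reaches 6(W), which is W → L
n=8: reaches L-position 7 → W
n=9: only reaches 3(W), 8(W), all W → L
n=10: reaches L-position 9 → W
n=11: only reaches 10(W), which is W → L
n=12: reaches L-position 4 → W
n=13: only reaches 12(W), which is W → L
n=14: reaches L-position 13 → W
n=15: only reaches 5(W), 14(W), all W → L
n=16: reaches L-position 15 → W
n=17: only reaches 16(W), which is W → L
n=18: reaches L-position 17 → W
n=19: only reaches 18(W), which is W → L
n=20: reaches L-position 19 → W
n=21: reaches L-position 7 → W
n=22: only reaches 21(W), which is W → L
n=23: reaches L-position 22 → W
n=24: only reaches 8(W), 23(W), all W → L
n=25: reaches L-position 24 → W
n=26: only reaches 25(W), which is W → L
n=27: reaches L-position 9 → W
n=28: only reaches 27(W), which is W → L
n=29: reaches L-position 28 → W
n=30: only reaches 10(W), 29(W), all W → L
n=31: reaches L-position 30 → W
n=32: only reaches 31(W), which is W → L
n=33: reaches L-position 11 → W
n=34: only reaches 33(W), which is W → L
n=35: reaches L-position 34 → W
n=36: only reaches 12(W), 35(W), all W → L
n=37: reaches L-position 36 → W
n=38: only reaches 37(W), which is W → L
n=39: reaches L-position 13 → W
The losing starting values of n are exactly the entries labelled L in this table (19 of them).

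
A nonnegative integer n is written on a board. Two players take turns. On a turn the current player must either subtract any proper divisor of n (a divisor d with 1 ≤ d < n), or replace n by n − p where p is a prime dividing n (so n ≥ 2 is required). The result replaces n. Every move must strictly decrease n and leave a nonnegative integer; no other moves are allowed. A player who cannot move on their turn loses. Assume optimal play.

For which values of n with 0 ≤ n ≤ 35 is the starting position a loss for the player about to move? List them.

0, 1, 4, 9, 14, 20, 26, 32, 35

Positions with no move are L. A position that does have a move is losing for the player to move precisely when every available move leads to a winning position for the opponent. Fill in the labels:
n=0: no move → L
n=1: no move → L
n=2: →0(L), so W
n=3: →0(L), so W
n=4: →2(W), 3(W) — all W, so L
n=5: →0(L), so W
n=6: →4(L), so W
n=7: →0(L), so W
n=8: →4(L), so W
n=9: →6(W), 8(W) — all W, so L
n=10: →9(L), so W
n=11: →0(L), so W
n=12: →9(L), so W
n=13: →0(L), so W
n=14: →7(W), 12(W), 13(W) — all W, so L
n=15: →14(L), so W
n=16: →14(L), so W
n=17: →0(L), so W
n=18: →9(L), so W
n=19: →0(L), so W
n=20: →10(W), 15(W), 16(W), 18(W), 19(W) — all W, so L
n=21: →14(L), so W
n=22: →20(L), so W
n=23: →0(L), so W
n=24: →20(L), so W
n=25: →20(L), so W
n=26: →13(W), 24(W), 25(W) — all W, so L
n=27: →26(L), so W
n=28: →14(L), so W
n=29: →0(L), so W
n=30: →20(L), so W
n=31: →0(L), so W
n=32: →16(W), 24(W), 28(W), 30(W), 31(W) — all W, so L
n=33: →32(L), so W
n=34: →32(L), so W
n=35: →28(W), 30(W), 34(W) — all W, so L
The losing starting values of n are exactly the entries labelled L in this table (9 of them).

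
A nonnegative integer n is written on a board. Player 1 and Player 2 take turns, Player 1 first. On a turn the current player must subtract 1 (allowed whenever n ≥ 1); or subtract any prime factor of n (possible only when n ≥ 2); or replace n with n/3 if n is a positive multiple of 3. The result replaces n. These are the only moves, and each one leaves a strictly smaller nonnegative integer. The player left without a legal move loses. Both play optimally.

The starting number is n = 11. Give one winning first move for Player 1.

Move to 0.

Classify positions by backward induction: terminal positions (no move available) are L. From any other position, the mover wins iff some move reaches an L.
n=0: no move → L
n=1: W (go to 0, an L position)
n=2: W (go to 0, an L position)
n=3: W (go to 0, an L position)
n=4: L (options 2(W), 3(W) are all W)
n=5: W (go to 0, an L position)
n=6: W (go to 4, an L position)
n=7: W (go to 0, an L position)
n=8: L (options 6(W), 7(W) are all W)
n=9: W (go to 8, an L position)
n=10: W (go to 8, an L position)
n=11: W (go to 0, an L position)
From 11, the L positions reachable in one move are: 0.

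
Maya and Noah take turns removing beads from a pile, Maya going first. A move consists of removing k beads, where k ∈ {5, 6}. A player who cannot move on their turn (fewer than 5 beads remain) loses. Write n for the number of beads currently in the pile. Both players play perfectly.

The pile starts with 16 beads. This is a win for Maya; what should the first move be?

Work bottom-up. With no move the player to move loses. Otherwise the position is W if at least one move leads to an L position for the opponent, and L if every move leads to a W.
n=0: no move → L
n=1: no move → L
n=2: no move → L
n=3: no move → L
n=4: no move → L
n=5: can move to 0, which is L ⇒ W
n=6: can move to 1, which is L ⇒ W
n=7: can move to 2, which is L ⇒ W
n=8: can move to 3, which is L ⇒ W
n=9: can move to 4, which is L ⇒ W
n=10: can move to 4, which is L ⇒ W
n=11: moves to 6(W), 5(W); every one is W ⇒ L
n=12: moves to 7(W), 6(W); every one is W ⇒ L
n=13: moves to 8(W), 7(W); every one is W ⇒ L
n=14: moves to 9(W), 8(W); every one is W ⇒ L
n=15: moves to 10(W), 9(W); every one is W ⇒ L
n=16: can move to 11, which is L ⇒ W
From 16, the L positions reachable in one move are: 11.

Remove 5, leaving 11.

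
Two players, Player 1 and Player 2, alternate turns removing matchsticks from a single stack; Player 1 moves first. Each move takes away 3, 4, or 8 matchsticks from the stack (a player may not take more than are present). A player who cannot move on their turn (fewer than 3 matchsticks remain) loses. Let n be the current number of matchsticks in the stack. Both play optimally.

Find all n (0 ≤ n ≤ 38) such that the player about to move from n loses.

0, 1, 2, 7, 12, 13, 14, 19, 24, 25, 26, 31, 36, 37, 38

Use the standard recursion: the mover loses at a terminal position; elsewhere, the mover wins exactly when some move hands the opponent an L position.
n=0: no move → L
n=1: no move → L
n=2: no move → L
n=3: →0(L), so W
n=4: →1(L), so W
n=5: →2(L), so W
n=6: →2(L), so W
n=7: →4(W), 3(W) — all W, so L
n=8: →0(L), so W
n=9: →1(L), so W
n=10: →7(L), so W
n=11: →7(L), so W
n=12: →9(W), 8(W), 4(W) — all W, so L
n=13: →10(W), 9(W), 5(W) — all W, so L
n=14: →11(W), 10(W), 6(W) — all W, so L
n=15: →12(L), so W
n=16: →13(L), so W
n=17: →14(L), so W
n=18: →14(L), so W
n=19: →16(W), 15(W), 11(W) — all W, so L
n=20: →12(L), so W
n=21: →13(L), so W
n=22: →19(L), so W
n=23: →19(L), so W
n=24: →21(W), 20(W), 16(W) — all W, so L
n=25: →22(W), 21(W), 17(W) — all W, so L
n=26: →23(W), 22(W), 18(W) — all W, so L
n=27: →24(L), so W
n=28: →25(L), so W
n=29: →26(L), so W
n=30: →26(L), so W
n=31: →28(W), 27(W), 23(W) — all W, so L
n=32: →24(L), so W
n=33: →25(L), so W
n=34: →31(L), so W
n=35: →31(L), so W
n=36: →33(W), 32(W), 28(W) — all W, so L
n=37: →34(W), 33(W), 29(W) — all W, so L
n=38: →35(W), 34(W), 30(W) — all W, so L
Reading off the rows marked L gives the requested list; there are 15 such values of n.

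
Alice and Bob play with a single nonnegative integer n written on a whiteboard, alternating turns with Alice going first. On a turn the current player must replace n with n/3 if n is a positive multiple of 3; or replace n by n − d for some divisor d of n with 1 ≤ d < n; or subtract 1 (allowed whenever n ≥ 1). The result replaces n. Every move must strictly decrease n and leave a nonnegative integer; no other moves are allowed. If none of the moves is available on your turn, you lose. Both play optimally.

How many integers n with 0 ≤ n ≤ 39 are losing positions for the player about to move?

Classify positions by backward induction: terminal positions (no move available) are L. From any other position, the mover wins iff some move reaches an L.
n=0: no move → L
n=1: W (go to 0, an L position)
n=2: L (sole option 1(W) is W)
n=3: W (go to 2, an L position)
n=4: W (go to 2, an L position)
n=5: L (sole option 4(W) is W)
n=6: W (go to 2, an L position)
n=7: L (sole option 6(W) is W)
n=8: W (go to 7, an L position)
n=9: L (options 3(W), 6(W), 8(W) are all W)
n=10: W (go to 5, an L position)
n=11: L (sole option 10(W) is W)
n=12: W (go to 9, an L position)
n=13: L (sole option 12(W) is W)
n=14: W (go to 7, an L position)
n=15: W (go to 5, an L position)
n=16: L (options 8(W), 12(W), 14(W), 15(W) are all W)
n=17: W (go to 16, an L position)
n=18: W (go to 9, an L position)
n=19: L (sole option 18(W) is W)
n=20: W (go to 16, an L position)
n=21: W (go to 7, an L position)
n=22: W (go to 11, an L position)
n=23: L (sole option 22(W) is W)
n=24: W (go to 16, an L position)
n=25: L (options 20(W), 24(W) are all W)
n=26: W (go to 13, an L position)
n=27: W (go to 9, an L position)
n=28: L (options 14(W), 21(W), 24(W), 26(W), 27(W) are all W)
n=29: W (go to 28, an L position)
n=30: W (go to 25, an L position)
n=31: L (sole option 30(W) is W)
n=32: W (go to 16, an L position)
n=33: W (go to 11, an L position)
n=34: L (options 17(W), 32(W), 33(W) are all W)
n=35: W (go to 28, an L position)
n=36: W (go to 34, an L position)
n=37: L (sole option 36(W) is W)
n=38: W (go to 19, an L position)
n=39: W (go to 13, an L position)
L entries with 0 ≤ n ≤ 39: n = 0, 2, 5, 7, 9, 11, 13, 16, 19, 23, 25, 28, 31, 34, 37; that makes 15.

15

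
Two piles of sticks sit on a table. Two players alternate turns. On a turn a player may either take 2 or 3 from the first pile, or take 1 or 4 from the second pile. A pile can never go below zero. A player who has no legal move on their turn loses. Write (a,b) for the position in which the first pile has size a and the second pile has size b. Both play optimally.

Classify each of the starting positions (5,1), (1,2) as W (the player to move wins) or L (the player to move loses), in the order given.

Work bottom-up. With no move the player to move loses. Otherwise the position is W if at least one move leads to an L position for the opponent, and L if every move leads to a W.
No move ever increases a pile, so every position that can arise here has a ≤ 5 and b ≤ 2; it is enough to label the cells with 0 ≤ a ≤ 5 and 0 ≤ b ≤ 2.
Every move lowers a or b (never raises either), so fill the grid row by row in increasing a, and left to right within a row: each cell's successors are then already labelled.
      b=0  b=1  b=2
a=0:    L    W    L
a=1:    L    W    L
a=2:    W    L    W
a=3:    W    L    W
a=4:    W    W    W
a=5:    L    W    L
Cells with no legal move (terminal, hence L): (0,0), (1,0).
The remaining L cells, each justified by listing all of its moves:
(0,2): L (sole option (0,1)(W) is W)
(1,2): L (sole option (1,1)(W) is W)
(2,1): L (options (0,1)(W), (2,0)(W) are all W)
(3,1): L (options (1,1)(W), (0,1)(W), (3,0)(W) are all W)
(5,0): L (options (3,0)(W), (2,0)(W) are all W)
(5,2): L (options (3,2)(W), (2,2)(W), (5,1)(W) are all W)
Every other cell has at least one move into one of the L cells above, so it is W.
(5,1): the move to (3,1) reaches an L cell, so W
(1,2): one of the L cells justified above, so L

(5,1): W, (1,2): L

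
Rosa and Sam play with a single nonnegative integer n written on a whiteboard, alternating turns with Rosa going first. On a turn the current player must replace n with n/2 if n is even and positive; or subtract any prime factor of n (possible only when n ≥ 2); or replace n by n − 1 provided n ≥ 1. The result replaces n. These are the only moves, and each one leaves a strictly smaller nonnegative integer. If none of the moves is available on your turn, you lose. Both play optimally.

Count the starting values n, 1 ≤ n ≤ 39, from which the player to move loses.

Label each position W (a win for the player to move) or L (a loss). A position with no legal move is L; any other position is W exactly when some move reaches an L, and L when every move reaches a W.
n=0: no move → L
n=1: can move to 0, which is L ⇒ W
n=2: can move to 0, which is L ⇒ W
n=3: can move to 0, which is L ⇒ W
n=4: moves to 2(W), 3(W); every one is W ⇒ L
n=5: can move to 0, which is L ⇒ W
n=6: can move to 4, which is L ⇒ W
n=7: can move to 0, which is L ⇒ W
n=8: can move to 4, which is L ⇒ W
n=9: moves to 6(W), 8(W); every one is W ⇒ L
n=10: can move to 9, which is L ⇒ W
n=11: can move to 0, which is L ⇒ W
n=12: can move to 9, which is L ⇒ W
n=13: can move to 0, which is L ⇒ W
n=14: moves to 7(W), 12(W), 13(W); every one is W ⇒ L
n=15: can move to 14, which is L ⇒ W
n=16: can move to 14, which is L ⇒ W
n=17: can move to 0, which is L ⇒ W
n=18: can move to 9, which is L ⇒ W
n=19: can move to 0, which is L ⇒ W
n=20: moves to 10(W), 15(W), 18(W), 19(W); every one is W ⇒ L
n=21: can move to 14, which is L ⇒ W
n=22: can move to 20, which is L ⇒ W
n=23: can move to 0, which is L ⇒ W
n=24: moves to 12(W), 21(W), 22(W), 23(W); every one is W ⇒ L
n=25: can move to 20, which is L ⇒ W
n=26: can move to 24, which is L ⇒ W
n=27: can move to 24, which is L ⇒ W
n=28: can move to 14, which is L ⇒ W
n=29: can move to 0, which is L ⇒ W
n=30: moves to 15(W), 25(W), 27(W), 28(W), 29(W); every one is W ⇒ L
n=31: can move to 0, which is L ⇒ W
n=32: can move to 30, which is L ⇒ W
n=33: can move to 30, which is L ⇒ W
n=34: moves to 17(W), 32(W), 33(W); every one is W ⇒ L
n=35: can move to 30, which is L ⇒ W
n=36: can move to 34, which is L ⇒ W
n=37: can move to 0, which is L ⇒ W
n=38: moves to 19(W), 36(W), 37(W); every one is W ⇒ L
n=39: can move to 38, which is L ⇒ W
L entries with 1 ≤ n ≤ 39 (n=0 is outside the asked range and is not counted): n = 4, 9, 14, 20, 24, 30, 34, 38; that makes 8.

8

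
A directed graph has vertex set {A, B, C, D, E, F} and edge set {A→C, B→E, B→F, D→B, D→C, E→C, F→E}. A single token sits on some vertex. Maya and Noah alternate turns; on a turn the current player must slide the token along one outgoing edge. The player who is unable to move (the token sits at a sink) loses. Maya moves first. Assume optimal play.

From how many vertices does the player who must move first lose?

2

Label each position W (a win for the player to move) or L (a loss). A position with no legal move is L; any other position is W exactly when some move reaches an L, and L when every move reaches a W.
Every edge goes from a vertex to one that appears earlier in the order C, A, E, F, B, D, so processing vertices in that order labels each vertex after all of its successors.
C: no outgoing edge → L
A: reaches L-position C → W
E: reaches L-position C → W
F: only reaches E(W), which is W → L
B: reaches L-position F → W
D: reaches L-position C → W
The L vertices are C, F; that is 2 in all.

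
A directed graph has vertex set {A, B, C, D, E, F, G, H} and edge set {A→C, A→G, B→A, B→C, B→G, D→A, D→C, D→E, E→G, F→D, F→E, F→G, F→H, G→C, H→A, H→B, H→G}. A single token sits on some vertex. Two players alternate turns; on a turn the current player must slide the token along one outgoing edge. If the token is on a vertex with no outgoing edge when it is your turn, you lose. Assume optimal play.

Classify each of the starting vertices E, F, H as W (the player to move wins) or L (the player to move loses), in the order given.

Positions with no move are L. A position that does have a move is losing for the player to move precisely when every available move leads to a winning position for the opponent. Fill in the labels:
Every edge goes from a vertex to one that appears earlier in the order C, G, E, A, B, D, H, F, so processing vertices in that order labels each vertex after all of its successors.
C: no outgoing edge → L
G: can move to C, which is L ⇒ W
E: the only move is to G(W), a W ⇒ L
A: can move to C, which is L ⇒ W
B: can move to C, which is L ⇒ W
D: can move to E, which is L ⇒ W
H: moves to B(W), A(W), G(W); every one is W ⇒ L
F: can move to H, which is L ⇒ W

E: L, F: W, H: L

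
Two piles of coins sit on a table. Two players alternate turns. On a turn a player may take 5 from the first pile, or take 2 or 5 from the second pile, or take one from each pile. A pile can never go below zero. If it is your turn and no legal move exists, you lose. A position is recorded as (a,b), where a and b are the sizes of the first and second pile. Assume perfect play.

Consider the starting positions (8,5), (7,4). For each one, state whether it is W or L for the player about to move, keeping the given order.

Classify positions by backward induction: terminal positions (no move available) are L. From any other position, the mover wins iff some move reaches an L.
No move ever increases a pile, so every position that can arise here has a ≤ 8 and b ≤ 5; it is enough to label the cells with 0 ≤ a ≤ 8 and 0 ≤ b ≤ 5.
Every move lowers a or b (never raises either), so fill the grid row by row in increasing a, and left to right within a row: each cell's successors are then already labelled.
      b=0  b=1  b=2  b=3  b=4  b=5
a=0:    L    L    W    W    L    W
a=1:    L    W    W    L    L    W
a=2:    L    W    W    L    W    W
a=3:    L    W    W    L    W    W
a=4:    L    W    W    L    W    W
a=5:    W    W    L    L    W    W
a=6:    W    L    L    W    W    L
a=7:    W    L    W    W    L    L
a=8:    W    L    W    W    L    W
Cells with no legal move (terminal, hence L): (0,0), (0,1), (1,0), (2,0), (3,0), (4,0).
The remaining L cells, each justified by listing all of its moves:
(0,4): →(0,2)(W) only, which is W, so L
(1,3): →(1,1)(W), (0,2)(W) — all W, so L
(1,4): →(1,2)(W), (0,3)(W) — all W, so L
(2,3): →(2,1)(W), (1,2)(W) — all W, so L
(3,3): →(3,1)(W), (2,2)(W) — all W, so L
(4,3): →(4,1)(W), (3,2)(W) — all W, so L
(5,2): →(0,2)(W), (5,0)(W), (4,1)(W) — all W, so L
(5,3): →(0,3)(W), (5,1)(W), (4,2)(W) — all W, so L
(6,1): →(1,1)(W), (5,0)(W) — all W, so L
(6,2): →(1,2)(W), (6,0)(W), (5,1)(W) — all W, so L
(6,5): →(1,5)(W), (6,3)(W), (6,0)(W), (5,4)(W) — all W, so L
(7,1): →(2,1)(W), (6,0)(W) — all W, so L
(7,4): →(2,4)(W), (7,2)(W), (6,3)(W) — all W, so L
(7,5): →(2,5)(W), (7,3)(W), (7,0)(W), (6,4)(W) — all W, so L
(8,1): →(3,1)(W), (7,0)(W) — all W, so L
(8,4): →(3,4)(W), (8,2)(W), (7,3)(W) — all W, so L
Every other cell has at least one move into one of the L cells above, so it is W.
(8,5): the move to (7,4) reaches an L cell, so W
(7,4): one of the L cells justified above, so L

(8,5): W, (7,4): L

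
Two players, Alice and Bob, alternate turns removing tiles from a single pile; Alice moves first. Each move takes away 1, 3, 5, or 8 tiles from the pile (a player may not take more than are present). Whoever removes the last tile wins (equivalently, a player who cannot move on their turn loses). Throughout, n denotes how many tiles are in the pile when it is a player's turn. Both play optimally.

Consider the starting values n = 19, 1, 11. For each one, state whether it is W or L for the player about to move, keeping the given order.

Build the W/L table. Terminal = L. A non-terminal position is W if it has a move to some L; otherwise it is L.
n=0: no move → L
n=1: W (go to 0, an L position)
n=2: L (sole option 1(W) is W)
n=3: W (go to 2, an L position)
n=4: L (options 3(W), 1(W) are all W)
n=5: W (go to 4, an L position)
n=6: L (options 5(W), 3(W), 1(W) are all W)
n=7: W (go to 6, an L position)
n=8: W (go to 0, an L position)
n=9: W (go to 6, an L position)
n=10: W (go to 2, an L position)
n=11: W (go to 6, an L position)
n=12: W (go to 4, an L position)
n=13: L (options 12(W), 10(W), 8(W), 5(W) are all W)
n=14: W (go to 13, an L position)
n=15: L (options 14(W), 12(W), 10(W), 7(W) are all W)
n=16: W (go to 15, an L position)
n=17: L (options 16(W), 14(W), 12(W), 9(W) are all W)
n=18: W (go to 17, an L position)
n=19: L (options 18(W), 16(W), 14(W), 11(W) are all W)

19: L, 1: W, 11: W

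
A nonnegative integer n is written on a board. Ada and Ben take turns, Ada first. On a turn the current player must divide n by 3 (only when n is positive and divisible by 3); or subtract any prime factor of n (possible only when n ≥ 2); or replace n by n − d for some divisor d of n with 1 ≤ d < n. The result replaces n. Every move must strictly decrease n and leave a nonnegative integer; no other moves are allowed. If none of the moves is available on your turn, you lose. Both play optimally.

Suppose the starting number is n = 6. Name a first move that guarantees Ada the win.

Positions with no move are L. A position that does have a move is losing for the player to move precisely when every available move leads to a winning position for the opponent. Fill in the labels:
n=0: no move → L
n=1: no move → L
n=2: W (go to 0, an L position)
n=3: W (go to 0, an L position)
n=4: L (options 2(W), 3(W) are all W)
n=5: W (go to 0, an L position)
n=6: W (go to 4, an L position)
From 6, the L positions reachable in one move are: 4.

Move to 4.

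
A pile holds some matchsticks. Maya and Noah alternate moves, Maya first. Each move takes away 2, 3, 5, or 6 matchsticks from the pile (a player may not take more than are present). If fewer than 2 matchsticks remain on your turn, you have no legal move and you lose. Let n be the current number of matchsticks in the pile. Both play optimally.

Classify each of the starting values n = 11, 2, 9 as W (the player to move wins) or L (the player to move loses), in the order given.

11: W, 2: W, 9: L

Classify positions by backward induction: terminal positions (no move available) are L. From any other position, the mover wins iff some move reaches an L.
n=0: no move → L
n=1: no move → L
n=2: W (go to 0, an L position)
n=3: W (go to 1, an L position)
n=4: W (go to 1, an L position)
n=5: W (go to 0, an L position)
n=6: W (go to 1, an L position)
n=7: W (go to 1, an L position)
n=8: L (options 6(W), 5(W), 3(W), 2(W) are all W)
n=9: L (options 7(W), 6(W), 4(W), 3(W) are all W)
n=10: W (go to 8, an L position)
n=11: W (go to 9, an L position)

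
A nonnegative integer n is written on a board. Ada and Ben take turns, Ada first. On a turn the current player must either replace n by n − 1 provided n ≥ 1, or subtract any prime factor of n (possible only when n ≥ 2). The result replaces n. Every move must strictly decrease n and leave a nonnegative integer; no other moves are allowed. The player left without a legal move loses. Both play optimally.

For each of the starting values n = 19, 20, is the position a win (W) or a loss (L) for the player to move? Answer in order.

Positions with no move are L. A position that does have a move is losing for the player to move precisely when every available move leads to a winning position for the opponent. Fill in the labels:
n=0: no move → L
n=1: can move to 0, which is L ⇒ W
n=2: can move to 0, which is L ⇒ W
n=3: can move to 0, which is L ⇒ W
n=4: moves to 2(W), 3(W); every one is W ⇒ L
n=5: can move to 0, which is L ⇒ W
n=6: can move to 4, which is L ⇒ W
n=7: can move to 0, which is L ⇒ W
n=8: moves to 6(W), 7(W); every one is W ⇒ L
n=9: can move to 8, which is L ⇒ W
n=10: can move to 8, which is L ⇒ W
n=11: can move to 0, which is L ⇒ W
n=12: moves to 9(W), 10(W), 11(W); every one is W ⇒ L
n=13: can move to 0, which is L ⇒ W
n=14: can move to 12, which is L ⇒ W
n=15: can move to 12, which is L ⇒ W
n=16: moves to 14(W), 15(W); every one is W ⇒ L
n=17: can move to 0, which is L ⇒ W
n=18: can move to 16, which is L ⇒ W
n=19: can move to 0, which is L ⇒ W
n=20: moves to 15(W), 18(W), 19(W); every one is W ⇒ L

19: W, 20: L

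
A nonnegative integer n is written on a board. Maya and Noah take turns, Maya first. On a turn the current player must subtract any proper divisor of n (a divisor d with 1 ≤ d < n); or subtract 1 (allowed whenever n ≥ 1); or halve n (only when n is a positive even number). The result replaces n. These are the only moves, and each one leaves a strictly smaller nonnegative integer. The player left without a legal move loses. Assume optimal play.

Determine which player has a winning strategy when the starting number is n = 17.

Classify positions by backward induction: terminal positions (no move available) are L. From any other position, the mover wins iff some move reaches an L.
n=0: no move → L
n=1: →0(L), so W
n=2: →1(W) only, which is W, so L
n=3: →2(L), so W
n=4: →2(L), so W
n=5: →4(W) only, which is W, so L
n=6: →5(L), so W
n=7: →6(W) only, which is W, so L
n=8: →7(L), so W
n=9: →6(W), 8(W) — all W, so L
n=10: →5(L), so W
n=11: →10(W) only, which is W, so L
n=12: →9(L), so W
n=13: →12(W) only, which is W, so L
n=14: →7(L), so W
n=15: →10(W), 12(W), 14(W) — all W, so L
n=16: →15(L), so W
n=17: →16(W) only, which is W, so L
Every move from 17 reaches a W position, so the mover loses.

Noah wins.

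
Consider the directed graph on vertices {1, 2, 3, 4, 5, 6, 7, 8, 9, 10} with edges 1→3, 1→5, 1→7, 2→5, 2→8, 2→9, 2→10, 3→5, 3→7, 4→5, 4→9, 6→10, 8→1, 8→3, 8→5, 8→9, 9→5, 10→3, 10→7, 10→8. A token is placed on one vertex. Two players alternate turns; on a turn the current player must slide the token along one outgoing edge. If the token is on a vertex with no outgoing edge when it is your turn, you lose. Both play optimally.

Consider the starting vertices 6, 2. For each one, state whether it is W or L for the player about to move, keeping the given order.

6: L, 2: W

Use the standard recursion: the mover loses at a terminal position; elsewhere, the mover wins exactly when some move hands the opponent an L position.
Every edge goes from a vertex to one that appears earlier in the order 5, 7, 3, 1, 9, 8, 10, 2, 6, 4, so processing vertices in that order labels each vertex after all of its successors.
5: no outgoing edge → L
7: no outgoing edge → L
3: W (go to 7, an L position)
1: W (go to 7, an L position)
9: W (go to 5, an L position)
8: W (go to 5, an L position)
10: W (go to 7, an L position)
2: W (go to 5, an L position)
6: L (sole option 10(W) is W)
4: W (go to 5, an L position)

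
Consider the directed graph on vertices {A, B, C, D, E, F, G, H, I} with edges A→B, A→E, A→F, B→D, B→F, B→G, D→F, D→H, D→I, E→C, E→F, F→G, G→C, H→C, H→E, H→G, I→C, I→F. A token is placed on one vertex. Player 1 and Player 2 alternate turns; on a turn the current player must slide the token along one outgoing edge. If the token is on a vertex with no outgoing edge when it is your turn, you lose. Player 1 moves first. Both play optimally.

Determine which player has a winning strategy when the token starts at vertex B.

Label each position W (a win for the player to move) or L (a loss). A position with no legal move is L; any other position is W exactly when some move reaches an L, and L when every move reaches a W.
Every edge goes from a vertex to one that appears earlier in the order C, G, F, E, H, I, D, B, A, so processing vertices in that order labels each vertex after all of its successors.
C: no outgoing edge → L
G: can move to C, which is L ⇒ W
F: the only move is to G(W), a W ⇒ L
E: can move to F, which is L ⇒ W
H: can move to C, which is L ⇒ W
I: can move to F, which is L ⇒ W
D: can move to F, which is L ⇒ W
B: can move to F, which is L ⇒ W
A: can move to F, which is L ⇒ W
The starting position B is W: Player 1 should move to F, handing over an L position.

Player 1 wins.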